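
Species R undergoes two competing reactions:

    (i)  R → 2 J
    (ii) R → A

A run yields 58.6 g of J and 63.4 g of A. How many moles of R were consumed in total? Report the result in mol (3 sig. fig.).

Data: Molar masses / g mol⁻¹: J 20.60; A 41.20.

2.96 mol

n(J) = 58.6 / 20.60 = 2.845 mol
n(A) = 63.4 / 41.20 = 1.539 mol
n(R) via (i) = (1/2)×2.845 = 1.423 mol
n(R) via (ii) = (1/1)×1.539 = 1.539 mol
total n(R) = 1.423 + 1.539 = 2.962 mol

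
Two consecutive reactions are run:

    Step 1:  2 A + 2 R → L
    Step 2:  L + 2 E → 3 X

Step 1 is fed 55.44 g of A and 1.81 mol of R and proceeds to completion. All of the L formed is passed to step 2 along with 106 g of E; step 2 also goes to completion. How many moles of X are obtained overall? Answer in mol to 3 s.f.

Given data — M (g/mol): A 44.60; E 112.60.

Step 1:
n(A) = 55.44 / 44.60 = 1.243 mol
n(R) = 1.810 mol
n/ν for A = 1.243/2 = 0.6215
n/ν for R = 1.810/2 = 0.9050
Smallest n/ν is A → limiting reagent.
n(L) produced = (1/2) × 1.243 = 0.6215 mol
Step 2:
n(L) available = 0.6215 mol
n(E) = 106.0 / 112.60 = 0.9414 mol
n/ν for L = 0.6215/1 = 0.6215
n/ν for E = 0.9414/2 = 0.4707
Smallest n/ν is E → limiting reagent.
n(X) = (3/2) × 0.9414 = 1.412 mol

1.41 mol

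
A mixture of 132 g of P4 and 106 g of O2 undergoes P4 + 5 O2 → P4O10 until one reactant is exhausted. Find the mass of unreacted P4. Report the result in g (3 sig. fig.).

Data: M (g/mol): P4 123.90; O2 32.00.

n(P4) = 132.0 / 123.90 = 1.065 mol
n(O2) = 106.0 / 32.00 = 3.313 mol
n/ν for P4 = 1.065/1 = 1.065
n/ν for O2 = 3.313/5 = 0.6626
Smallest n/ν is O2 → limiting reagent.
P4 consumed = (1/5) × 3.313 = 0.6626 mol
P4 remaining = 1.065 − 0.6626 = 0.4024 mol
mass = 0.4024 × 123.90 = 49.86 g

49.9 g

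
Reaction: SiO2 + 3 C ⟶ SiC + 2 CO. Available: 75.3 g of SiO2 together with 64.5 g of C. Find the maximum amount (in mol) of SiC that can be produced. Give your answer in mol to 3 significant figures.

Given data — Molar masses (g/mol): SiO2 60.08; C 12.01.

n(SiO2) = 75.30 / 60.08 = 1.253 mol
n(C) = 64.50 / 12.01 = 5.371 mol
n/ν for SiO2 = 1.253/1 = 1.253
n/ν for C = 5.371/3 = 1.790
Smallest n/ν is SiO2 → limiting reagent.
n(SiC) = (1/1) × 1.253 = 1.253 mol

1.25 mol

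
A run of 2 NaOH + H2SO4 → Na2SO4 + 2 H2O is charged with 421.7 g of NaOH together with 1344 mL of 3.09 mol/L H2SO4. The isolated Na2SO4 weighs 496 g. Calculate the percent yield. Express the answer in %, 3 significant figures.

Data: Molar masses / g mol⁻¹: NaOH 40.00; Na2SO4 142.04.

n(NaOH) = 421.7 / 40.00 = 10.54 mol
n(H2SO4) = 3.09 × 1344/1000 = 4.153 mol
n/ν for NaOH = 10.54/2 = 5.270
n/ν for H2SO4 = 4.153/1 = 4.153
Smallest n/ν is H2SO4 → limiting reagent.
theoretical n(Na2SO4) = (1/1) × 4.153 = 4.153 mol → 589.9 g
% yield = 496 / 589.9 × 100 = 84.08 %

84.1 %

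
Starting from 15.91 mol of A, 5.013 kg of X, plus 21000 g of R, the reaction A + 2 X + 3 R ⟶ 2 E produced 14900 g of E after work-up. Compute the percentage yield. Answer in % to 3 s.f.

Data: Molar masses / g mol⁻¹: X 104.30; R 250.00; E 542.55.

86.3 %

n(A) = 15.91 mol
n(X) = 5.013×1000 / 104.30 = 48.06 mol
n(R) = 21000 / 250.00 = 84.00 mol
n/ν for A = 15.91/1 = 15.91
n/ν for X = 48.06/2 = 24.03
n/ν for R = 84.00/3 = 28.00
Smallest n/ν is A → limiting reagent.
theoretical n(E) = (2/1) × 15.91 = 31.82 mol → 17260 g
% yield = 14900 / 17260 × 100 = 86.33 %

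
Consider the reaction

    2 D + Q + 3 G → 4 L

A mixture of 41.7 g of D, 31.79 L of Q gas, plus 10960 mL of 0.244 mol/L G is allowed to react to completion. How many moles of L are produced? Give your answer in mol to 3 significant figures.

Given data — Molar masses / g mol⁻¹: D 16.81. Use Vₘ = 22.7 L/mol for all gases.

3.57 mol

n(D) = 41.70 / 16.81 = 2.481 mol
n(Q) = 31.79 / 22.7 = 1.400 mol
n(G) = 0.244 × 10960/1000 = 2.674 mol
n/ν for D = 2.481/2 = 1.241
n/ν for Q = 1.400/1 = 1.400
n/ν for G = 2.674/3 = 0.8913
Smallest n/ν is G → limiting reagent.
n(L) = (4/3) × 2.674 = 3.565 mol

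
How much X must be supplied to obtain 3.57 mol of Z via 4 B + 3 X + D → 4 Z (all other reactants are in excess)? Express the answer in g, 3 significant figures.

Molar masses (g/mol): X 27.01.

72.3 g

n(Z) = 3.570 mol
n(X) = (3/4) × 3.570 = 2.678 mol
mass = 2.678 × 27.01 = 72.33 g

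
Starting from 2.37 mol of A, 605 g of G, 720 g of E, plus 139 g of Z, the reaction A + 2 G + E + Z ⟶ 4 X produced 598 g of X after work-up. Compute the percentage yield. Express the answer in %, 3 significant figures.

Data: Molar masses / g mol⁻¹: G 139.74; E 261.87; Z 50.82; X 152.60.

n(A) = 2.370 mol
n(G) = 605.0 / 139.74 = 4.329 mol
n(E) = 720.0 / 261.87 = 2.749 mol
n(Z) = 139.0 / 50.82 = 2.735 mol
n/ν → A: 2.370, G: 2.165, E: 2.749, Z: 2.735; G is limiting.
theoretical n(X) = (4/2) × 4.329 = 8.658 mol → 1321 g
% yield = 598 / 1321 × 100 = 45.27 %

45.3 %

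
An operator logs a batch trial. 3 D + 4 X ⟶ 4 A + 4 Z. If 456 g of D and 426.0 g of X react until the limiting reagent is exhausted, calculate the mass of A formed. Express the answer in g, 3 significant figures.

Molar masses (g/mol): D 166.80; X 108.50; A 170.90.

623 g

n(D) = 456.0 / 166.80 = 2.734 mol
n(X) = 426.0 / 108.50 = 3.926 mol
n/ν for D = 2.734/3 = 0.9113
n/ν for X = 3.926/4 = 0.9815
Smallest n/ν is D → limiting reagent.
n(A) = (4/3) × 2.734 = 3.645 mol
mass = 3.645 × 170.90 = 622.9 g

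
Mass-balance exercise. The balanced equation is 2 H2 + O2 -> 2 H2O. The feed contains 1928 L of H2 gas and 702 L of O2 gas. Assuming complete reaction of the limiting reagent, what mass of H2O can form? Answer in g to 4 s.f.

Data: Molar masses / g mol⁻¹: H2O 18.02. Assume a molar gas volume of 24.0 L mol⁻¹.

1054 g

n(H2) = 1928 / 24.0 = 80.33 mol
n(O2) = 702.0 / 24.0 = 29.25 mol
n/ν for H2 = 80.33/2 = 40.17
n/ν for O2 = 29.25/1 = 29.25
Smallest n/ν is O2 → limiting reagent.
n(H2O) = (2/1) × 29.25 = 58.50 mol
mass = 58.50 × 18.02 = 1054 g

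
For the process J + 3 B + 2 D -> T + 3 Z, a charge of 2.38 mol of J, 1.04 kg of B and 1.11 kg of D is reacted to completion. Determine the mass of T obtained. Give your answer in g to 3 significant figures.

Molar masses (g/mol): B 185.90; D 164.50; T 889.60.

n(J) = 2.380 mol
n(B) = 1.040×1000 / 185.90 = 5.594 mol
n(D) = 1.110×1000 / 164.50 = 6.748 mol
n/ν → J: 2.380, B: 1.865, D: 3.374; B is limiting.
n(T) = (1/3) × 5.594 = 1.865 mol
mass = 1.865 × 889.60 = 1659 g

1660 g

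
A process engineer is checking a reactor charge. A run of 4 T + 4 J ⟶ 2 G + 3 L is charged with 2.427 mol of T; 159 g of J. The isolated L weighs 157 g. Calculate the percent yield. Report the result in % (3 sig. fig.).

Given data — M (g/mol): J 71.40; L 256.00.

n(T) = 2.427 mol
n(J) = 159.0 / 71.40 = 2.227 mol
n/ν for T = 2.427/4 = 0.6068
n/ν for J = 2.227/4 = 0.5568
Smallest n/ν is J → limiting reagent.
theoretical n(L) = (3/4) × 2.227 = 1.670 mol → 427.5 g
% yield = 157 / 427.5 × 100 = 36.73 %

36.7 %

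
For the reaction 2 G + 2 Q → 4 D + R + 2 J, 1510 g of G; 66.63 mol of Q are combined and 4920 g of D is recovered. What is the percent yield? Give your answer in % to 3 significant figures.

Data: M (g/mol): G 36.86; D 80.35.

n(G) = 1510 / 36.86 = 40.97 mol
n(Q) = 66.63 mol
n/ν → G: 20.49, Q: 33.32; G is limiting.
theoretical n(D) = (4/2) × 40.97 = 81.94 mol → 6584 g
% yield = 4920 / 6584 × 100 = 74.73 %

74.7 %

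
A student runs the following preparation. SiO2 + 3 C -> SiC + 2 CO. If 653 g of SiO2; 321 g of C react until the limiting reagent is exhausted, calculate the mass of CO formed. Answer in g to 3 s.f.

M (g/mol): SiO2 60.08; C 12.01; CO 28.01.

499 g

n(SiO2) = 653.0 / 60.08 = 10.87 mol
n(C) = 321.0 / 12.01 = 26.73 mol
n/ν for SiO2 = 10.87/1 = 10.87
n/ν for C = 26.73/3 = 8.910
Smallest n/ν is C → limiting reagent.
n(CO) = (2/3) × 26.73 = 17.82 mol
mass = 17.82 × 28.01 = 499.1 g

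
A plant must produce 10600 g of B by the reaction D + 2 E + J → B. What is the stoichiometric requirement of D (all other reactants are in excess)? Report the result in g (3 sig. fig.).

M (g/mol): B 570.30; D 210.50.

n(B) = 10600 / 570.30 = 18.59 mol
n(D) = (1/1) × 18.59 = 18.59 mol
mass = 18.59 × 210.50 = 3913 g

3910 g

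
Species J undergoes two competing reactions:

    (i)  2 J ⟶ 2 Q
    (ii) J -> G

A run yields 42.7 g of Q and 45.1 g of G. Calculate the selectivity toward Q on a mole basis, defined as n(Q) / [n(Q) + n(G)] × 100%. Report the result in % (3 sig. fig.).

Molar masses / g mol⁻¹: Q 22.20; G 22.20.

n(Q) = 42.7 / 22.20 = 1.923 mol
n(G) = 45.1 / 22.20 = 2.032 mol
selectivity = 1.923/(1.923+2.032) × 100 = 48.62 %

48.6 %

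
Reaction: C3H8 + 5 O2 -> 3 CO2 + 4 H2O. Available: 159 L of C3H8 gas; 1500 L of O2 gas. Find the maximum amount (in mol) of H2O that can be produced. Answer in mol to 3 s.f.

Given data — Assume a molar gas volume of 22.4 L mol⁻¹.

28.4 mol

n(C3H8) = 159.0 / 22.4 = 7.098 mol
n(O2) = 1500 / 22.4 = 66.96 mol
n/ν for C3H8 = 7.098/1 = 7.098
n/ν for O2 = 66.96/5 = 13.39
Smallest n/ν is C3H8 → limiting reagent.
n(H2O) = (4/1) × 7.098 = 28.39 mol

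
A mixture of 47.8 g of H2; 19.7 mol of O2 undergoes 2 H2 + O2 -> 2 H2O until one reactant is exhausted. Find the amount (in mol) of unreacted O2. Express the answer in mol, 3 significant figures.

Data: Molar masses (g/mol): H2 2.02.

7.87 mol

n(H2) = 47.80 / 2.02 = 23.66 mol
n(O2) = 19.70 mol
n/ν for H2 = 23.66/2 = 11.83
n/ν for O2 = 19.70/1 = 19.70
Smallest n/ν is H2 → limiting reagent.
O2 consumed = (1/2) × 23.66 = 11.83 mol
O2 remaining = 19.70 − 11.83 = 7.870 mol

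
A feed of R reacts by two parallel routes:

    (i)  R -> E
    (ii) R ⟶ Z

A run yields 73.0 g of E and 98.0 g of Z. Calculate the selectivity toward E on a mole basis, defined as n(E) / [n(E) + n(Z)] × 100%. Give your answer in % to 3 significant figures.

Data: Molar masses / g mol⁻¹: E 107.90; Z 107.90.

42.7 %

n(E) = 73.0 / 107.90 = 0.6766 mol
n(Z) = 98.0 / 107.90 = 0.9082 mol
selectivity = 0.6766/(0.6766+0.9082) × 100 = 42.69 %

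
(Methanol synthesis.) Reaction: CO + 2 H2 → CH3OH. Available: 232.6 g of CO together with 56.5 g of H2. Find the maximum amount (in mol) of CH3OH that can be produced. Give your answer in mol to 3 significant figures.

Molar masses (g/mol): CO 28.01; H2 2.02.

n(CO) = 232.6 / 28.01 = 8.304 mol
n(H2) = 56.50 / 2.02 = 27.97 mol
n/ν for CO = 8.304/1 = 8.304
n/ν for H2 = 27.97/2 = 13.99
Smallest n/ν is CO → limiting reagent.
n(CH3OH) = (1/1) × 8.304 = 8.304 mol

8.30 mol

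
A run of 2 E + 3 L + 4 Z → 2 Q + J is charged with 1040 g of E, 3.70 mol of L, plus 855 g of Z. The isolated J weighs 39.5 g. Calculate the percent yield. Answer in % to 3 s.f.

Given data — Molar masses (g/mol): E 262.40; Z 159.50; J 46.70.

68.6 %

n(E) = 1040 / 262.40 = 3.963 mol
n(L) = 3.700 mol
n(Z) = 855.0 / 159.50 = 5.361 mol
n/ν → E: 1.982, L: 1.233, Z: 1.340; L is limiting.
theoretical n(J) = (1/3) × 3.700 = 1.233 mol → 57.58 g
% yield = 39.5 / 57.58 × 100 = 68.60 %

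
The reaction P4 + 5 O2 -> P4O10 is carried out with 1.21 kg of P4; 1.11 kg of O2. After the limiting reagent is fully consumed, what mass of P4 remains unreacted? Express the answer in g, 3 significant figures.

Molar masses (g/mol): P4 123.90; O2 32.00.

350 g

n(P4) = 1.210×1000 / 123.90 = 9.766 mol
n(O2) = 1.110×1000 / 32.00 = 34.69 mol
n/ν for P4 = 9.766/1 = 9.766
n/ν for O2 = 34.69/5 = 6.938
Smallest n/ν is O2 → limiting reagent.
P4 consumed = (1/5) × 34.69 = 6.938 mol
P4 remaining = 9.766 − 6.938 = 2.828 mol
mass = 2.828 × 123.90 = 350.4 g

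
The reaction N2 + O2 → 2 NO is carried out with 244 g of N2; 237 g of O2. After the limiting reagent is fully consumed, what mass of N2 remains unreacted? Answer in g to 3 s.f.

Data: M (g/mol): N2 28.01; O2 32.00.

36.6 g

n(N2) = 244.0 / 28.01 = 8.711 mol
n(O2) = 237.0 / 32.00 = 7.406 mol
n/ν for N2 = 8.711/1 = 8.711
n/ν for O2 = 7.406/1 = 7.406
Smallest n/ν is O2 → limiting reagent.
N2 consumed = (1/1) × 7.406 = 7.406 mol
N2 remaining = 8.711 − 7.406 = 1.305 mol
mass = 1.305 × 28.01 = 36.55 g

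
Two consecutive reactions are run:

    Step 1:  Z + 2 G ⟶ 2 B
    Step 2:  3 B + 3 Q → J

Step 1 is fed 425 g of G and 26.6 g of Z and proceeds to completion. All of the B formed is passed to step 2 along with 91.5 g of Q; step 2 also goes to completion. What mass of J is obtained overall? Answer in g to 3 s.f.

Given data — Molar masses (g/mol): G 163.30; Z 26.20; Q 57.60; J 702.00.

372 g

Step 1:
n(G) = 425.0 / 163.30 = 2.603 mol
n(Z) = 26.60 / 26.20 = 1.015 mol
n/ν for G = 2.603/2 = 1.302
n/ν for Z = 1.015/1 = 1.015
Smallest n/ν is Z → limiting reagent.
n(B) produced = (2/1) × 1.015 = 2.030 mol
Step 2:
n(B) available = 2.030 mol
n(Q) = 91.50 / 57.60 = 1.589 mol
n/ν for B = 2.030/3 = 0.6767
n/ν for Q = 1.589/3 = 0.5297
Smallest n/ν is Q → limiting reagent.
n(J) = (1/3) × 1.589 = 0.5297 mol
mass = 0.5297 × 702.00 = 371.8 g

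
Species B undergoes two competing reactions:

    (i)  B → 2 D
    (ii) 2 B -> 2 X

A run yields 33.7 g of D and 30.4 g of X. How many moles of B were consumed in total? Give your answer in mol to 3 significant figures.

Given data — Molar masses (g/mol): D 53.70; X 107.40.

0.597 mol

n(D) = 33.7 / 53.70 = 0.6276 mol
n(X) = 30.4 / 107.40 = 0.2831 mol
n(B) via (i) = (1/2)×0.6276 = 0.3138 mol
n(B) via (ii) = (2/2)×0.2831 = 0.2831 mol
total n(B) = 0.3138 + 0.2831 = 0.5969 mol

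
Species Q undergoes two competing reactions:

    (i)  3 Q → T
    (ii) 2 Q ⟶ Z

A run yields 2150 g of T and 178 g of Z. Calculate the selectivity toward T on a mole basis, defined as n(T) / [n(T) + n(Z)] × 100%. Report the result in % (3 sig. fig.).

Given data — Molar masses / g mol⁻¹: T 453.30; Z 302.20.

n(T) = 2150 / 453.30 = 4.743 mol
n(Z) = 178 / 302.20 = 0.5890 mol
selectivity = 4.743/(4.743+0.5890) × 100 = 88.95 %

89.0 %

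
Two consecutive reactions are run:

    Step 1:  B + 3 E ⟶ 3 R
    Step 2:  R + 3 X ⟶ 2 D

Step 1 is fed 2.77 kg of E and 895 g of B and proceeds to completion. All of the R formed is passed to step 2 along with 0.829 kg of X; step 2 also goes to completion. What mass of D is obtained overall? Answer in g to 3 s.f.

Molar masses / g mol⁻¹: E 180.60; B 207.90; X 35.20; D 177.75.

2790 g

Step 1:
n(E) = 2.770×1000 / 180.60 = 15.34 mol
n(B) = 895.0 / 207.90 = 4.305 mol
n/ν → E: 5.113, B: 4.305; B is limiting.
n(R) produced = (3/1) × 4.305 = 12.92 mol
Step 2:
n(R) available = 12.92 mol
n(X) = 0.8290×1000 / 35.20 = 23.55 mol
n/ν → R: 12.92, X: 7.850; X is limiting.
n(D) = (2/3) × 23.55 = 15.70 mol
mass = 15.70 × 177.75 = 2791 g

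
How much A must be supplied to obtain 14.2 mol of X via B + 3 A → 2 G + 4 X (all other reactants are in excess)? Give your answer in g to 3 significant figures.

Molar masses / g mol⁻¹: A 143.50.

n(X) = 14.20 mol
n(A) = (3/4) × 14.20 = 10.65 mol
mass = 10.65 × 143.50 = 1528 g

1530 g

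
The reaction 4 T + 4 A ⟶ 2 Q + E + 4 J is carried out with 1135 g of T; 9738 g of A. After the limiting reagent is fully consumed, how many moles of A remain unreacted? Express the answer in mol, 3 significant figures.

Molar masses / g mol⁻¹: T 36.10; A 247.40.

n(T) = 1135 / 36.10 = 31.44 mol
n(A) = 9738 / 247.40 = 39.36 mol
n/ν for T = 31.44/4 = 7.860
n/ν for A = 39.36/4 = 9.840
Smallest n/ν is T → limiting reagent.
A consumed = (4/4) × 31.44 = 31.44 mol
A remaining = 39.36 − 31.44 = 7.920 mol

7.92 mol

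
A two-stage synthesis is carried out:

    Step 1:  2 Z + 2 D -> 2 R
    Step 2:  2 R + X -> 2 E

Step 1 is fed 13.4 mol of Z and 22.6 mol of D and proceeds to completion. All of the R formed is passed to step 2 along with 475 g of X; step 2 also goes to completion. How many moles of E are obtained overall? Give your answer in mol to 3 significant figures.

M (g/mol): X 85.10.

Step 1:
n(Z) = 13.40 mol
n(D) = 22.60 mol
n/ν for Z = 13.40/2 = 6.700
n/ν for D = 22.60/2 = 11.30
Smallest n/ν is Z → limiting reagent.
n(R) produced = (2/2) × 13.40 = 13.40 mol
Step 2:
n(R) available = 13.40 mol
n(X) = 475.0 / 85.10 = 5.582 mol
n/ν for R = 13.40/2 = 6.700
n/ν for X = 5.582/1 = 5.582
Smallest n/ν is X → limiting reagent.
n(E) = (2/1) × 5.582 = 11.16 mol

11.2 mol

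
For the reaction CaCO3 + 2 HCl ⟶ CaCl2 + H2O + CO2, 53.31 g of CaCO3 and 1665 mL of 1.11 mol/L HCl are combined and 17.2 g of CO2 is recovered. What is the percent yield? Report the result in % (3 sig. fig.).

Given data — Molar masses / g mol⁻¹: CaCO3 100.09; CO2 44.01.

73.4 %

n(CaCO3) = 53.31 / 100.09 = 0.5326 mol
n(HCl) = 1.11 × 1665/1000 = 1.848 mol
n/ν for CaCO3 = 0.5326/1 = 0.5326
n/ν for HCl = 1.848/2 = 0.9240
Smallest n/ν is CaCO3 → limiting reagent.
theoretical n(CO2) = (1/1) × 0.5326 = 0.5326 mol → 23.44 g
% yield = 17.2 / 23.44 × 100 = 73.38 %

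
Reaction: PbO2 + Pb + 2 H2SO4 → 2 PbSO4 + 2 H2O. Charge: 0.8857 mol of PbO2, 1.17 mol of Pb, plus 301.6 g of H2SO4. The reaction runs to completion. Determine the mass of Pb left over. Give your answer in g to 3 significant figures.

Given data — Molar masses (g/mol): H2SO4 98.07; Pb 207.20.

58.9 g

n(PbO2) = 0.8857 mol
n(Pb) = 1.170 mol
n(H2SO4) = 301.6 / 98.07 = 3.075 mol
n/ν for PbO2 = 0.8857/1 = 0.8857
n/ν for Pb = 1.170/1 = 1.170
n/ν for H2SO4 = 3.075/2 = 1.538
Smallest n/ν is PbO2 → limiting reagent.
Pb consumed = (1/1) × 0.8857 = 0.8857 mol
Pb remaining = 1.170 − 0.8857 = 0.2843 mol
mass = 0.2843 × 207.20 = 58.91 g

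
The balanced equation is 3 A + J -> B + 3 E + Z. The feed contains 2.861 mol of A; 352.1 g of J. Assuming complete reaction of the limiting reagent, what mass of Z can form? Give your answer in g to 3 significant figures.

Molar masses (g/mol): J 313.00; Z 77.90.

n(A) = 2.861 mol
n(J) = 352.1 / 313.00 = 1.125 mol
n/ν for A = 2.861/3 = 0.9537
n/ν for J = 1.125/1 = 1.125
Smallest n/ν is A → limiting reagent.
n(Z) = (1/3) × 2.861 = 0.9537 mol
mass = 0.9537 × 77.90 = 74.29 g

74.3 g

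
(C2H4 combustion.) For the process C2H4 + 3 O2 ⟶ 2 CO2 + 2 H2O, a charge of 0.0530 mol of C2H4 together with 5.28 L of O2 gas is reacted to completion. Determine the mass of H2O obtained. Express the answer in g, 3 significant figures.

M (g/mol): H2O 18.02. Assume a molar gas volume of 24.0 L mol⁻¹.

n(C2H4) = 0.05300 mol
n(O2) = 5.280 / 24.0 = 0.2200 mol
n/ν for C2H4 = 0.05300/1 = 0.05300
n/ν for O2 = 0.2200/3 = 0.07333
Smallest n/ν is C2H4 → limiting reagent.
n(H2O) = (2/1) × 0.05300 = 0.1060 mol
mass = 0.1060 × 18.02 = 1.910 g

1.91 g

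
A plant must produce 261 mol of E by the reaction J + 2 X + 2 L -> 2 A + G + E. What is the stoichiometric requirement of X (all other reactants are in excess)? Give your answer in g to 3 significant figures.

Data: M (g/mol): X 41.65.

21700 g

n(E) = 261.0 mol
n(X) = (2/1) × 261.0 = 522.0 mol
mass = 522.0 × 41.65 = 21740 g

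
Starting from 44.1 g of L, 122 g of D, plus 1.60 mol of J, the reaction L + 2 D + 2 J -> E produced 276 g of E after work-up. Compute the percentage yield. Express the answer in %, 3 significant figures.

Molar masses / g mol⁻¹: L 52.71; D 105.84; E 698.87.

n(L) = 44.10 / 52.71 = 0.8367 mol
n(D) = 122.0 / 105.84 = 1.153 mol
n(J) = 1.600 mol
n/ν → L: 0.8367, D: 0.5765, J: 0.8000; D is limiting.
theoretical n(E) = (1/2) × 1.153 = 0.5765 mol → 402.9 g
% yield = 276 / 402.9 × 100 = 68.50 %

68.5 %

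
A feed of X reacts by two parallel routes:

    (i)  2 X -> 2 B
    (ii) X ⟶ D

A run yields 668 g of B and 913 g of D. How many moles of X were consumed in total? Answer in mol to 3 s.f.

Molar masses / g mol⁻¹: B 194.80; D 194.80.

8.12 mol

n(B) = 668 / 194.80 = 3.429 mol
n(D) = 913 / 194.80 = 4.687 mol
n(X) via (i) = (2/2)×3.429 = 3.429 mol
n(X) via (ii) = (1/1)×4.687 = 4.687 mol
total n(X) = 3.429 + 4.687 = 8.116 mol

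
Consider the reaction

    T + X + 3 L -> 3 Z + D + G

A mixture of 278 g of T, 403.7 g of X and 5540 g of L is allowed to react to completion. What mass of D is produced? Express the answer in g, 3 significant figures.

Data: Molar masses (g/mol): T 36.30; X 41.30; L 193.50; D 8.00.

61.3 g

n(T) = 278.0 / 36.30 = 7.658 mol
n(X) = 403.7 / 41.30 = 9.775 mol
n(L) = 5540 / 193.50 = 28.63 mol
n/ν for T = 7.658/1 = 7.658
n/ν for X = 9.775/1 = 9.775
n/ν for L = 28.63/3 = 9.543
Smallest n/ν is T → limiting reagent.
n(D) = (1/1) × 7.658 = 7.658 mol
mass = 7.658 × 8.00 = 61.26 g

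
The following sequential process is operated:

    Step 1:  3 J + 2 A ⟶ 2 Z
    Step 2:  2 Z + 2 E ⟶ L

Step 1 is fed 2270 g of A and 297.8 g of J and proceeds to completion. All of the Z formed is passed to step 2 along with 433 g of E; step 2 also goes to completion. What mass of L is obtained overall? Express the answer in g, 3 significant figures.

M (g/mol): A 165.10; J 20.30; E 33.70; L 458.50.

2240 g

Step 1:
n(A) = 2270 / 165.10 = 13.75 mol
n(J) = 297.8 / 20.30 = 14.67 mol
n/ν → A: 6.875, J: 4.890; J is limiting.
n(Z) produced = (2/3) × 14.67 = 9.780 mol
Step 2:
n(Z) available = 9.780 mol
n(E) = 433.0 / 33.70 = 12.85 mol
n/ν → Z: 4.890, E: 6.425; Z is limiting.
n(L) = (1/2) × 9.780 = 4.890 mol
mass = 4.890 × 458.50 = 2242 g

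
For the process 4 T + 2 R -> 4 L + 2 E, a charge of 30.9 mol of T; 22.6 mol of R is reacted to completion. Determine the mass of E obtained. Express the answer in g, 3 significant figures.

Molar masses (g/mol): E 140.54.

n(T) = 30.90 mol
n(R) = 22.60 mol
n/ν → T: 7.725, R: 11.30; T is limiting.
n(E) = (2/4) × 30.90 = 15.45 mol
mass = 15.45 × 140.54 = 2171 g

2170 g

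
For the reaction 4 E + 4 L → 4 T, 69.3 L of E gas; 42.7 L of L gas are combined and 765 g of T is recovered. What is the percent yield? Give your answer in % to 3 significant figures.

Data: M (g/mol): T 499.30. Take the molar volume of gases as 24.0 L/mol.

n(E) = 69.30 / 24.0 = 2.888 mol
n(L) = 42.70 / 24.0 = 1.779 mol
n/ν → E: 0.7220, L: 0.4448; L is limiting.
theoretical n(T) = (4/4) × 1.779 = 1.779 mol → 888.3 g
% yield = 765 / 888.3 × 100 = 86.12 %

86.1 %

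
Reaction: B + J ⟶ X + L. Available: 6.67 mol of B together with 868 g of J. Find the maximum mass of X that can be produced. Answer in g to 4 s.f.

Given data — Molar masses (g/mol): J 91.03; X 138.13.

n(B) = 6.670 mol
n(J) = 868.0 / 91.03 = 9.535 mol
n/ν for B = 6.670/1 = 6.670
n/ν for J = 9.535/1 = 9.535
Smallest n/ν is B → limiting reagent.
n(X) = (1/1) × 6.670 = 6.670 mol
mass = 6.670 × 138.13 = 921.3 g

921.3 g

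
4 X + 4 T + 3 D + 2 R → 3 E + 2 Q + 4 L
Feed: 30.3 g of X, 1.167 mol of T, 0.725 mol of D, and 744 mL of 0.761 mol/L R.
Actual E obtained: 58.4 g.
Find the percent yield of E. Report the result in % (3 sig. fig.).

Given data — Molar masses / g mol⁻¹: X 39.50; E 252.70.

n(X) = 30.30 / 39.50 = 0.7671 mol
n(T) = 1.167 mol
n(D) = 0.7250 mol
n(R) = 0.761 × 744.0/1000 = 0.5662 mol
n/ν for X = 0.7671/4 = 0.1918
n/ν for T = 1.167/4 = 0.2918
n/ν for D = 0.7250/3 = 0.2417
n/ν for R = 0.5662/2 = 0.2831
Smallest n/ν is X → limiting reagent.
theoretical n(E) = (3/4) × 0.7671 = 0.5753 mol → 145.4 g
% yield = 58.4 / 145.4 × 100 = 40.17 %

40.2 %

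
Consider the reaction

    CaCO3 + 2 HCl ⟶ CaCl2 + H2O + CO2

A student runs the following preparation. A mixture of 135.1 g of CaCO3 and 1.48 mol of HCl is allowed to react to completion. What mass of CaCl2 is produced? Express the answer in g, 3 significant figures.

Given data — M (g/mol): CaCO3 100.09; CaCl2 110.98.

n(CaCO3) = 135.1 / 100.09 = 1.350 mol
n(HCl) = 1.480 mol
n/ν for CaCO3 = 1.350/1 = 1.350
n/ν for HCl = 1.480/2 = 0.7400
Smallest n/ν is HCl → limiting reagent.
n(CaCl2) = (1/2) × 1.480 = 0.7400 mol
mass = 0.7400 × 110.98 = 82.13 g

82.1 g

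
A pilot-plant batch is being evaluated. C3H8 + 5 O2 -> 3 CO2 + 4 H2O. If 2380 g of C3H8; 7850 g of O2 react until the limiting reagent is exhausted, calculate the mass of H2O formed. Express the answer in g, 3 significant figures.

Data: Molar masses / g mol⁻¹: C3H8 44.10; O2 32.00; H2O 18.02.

n(C3H8) = 2380 / 44.10 = 53.97 mol
n(O2) = 7850 / 32.00 = 245.3 mol
n/ν for C3H8 = 53.97/1 = 53.97
n/ν for O2 = 245.3/5 = 49.06
Smallest n/ν is O2 → limiting reagent.
n(H2O) = (4/5) × 245.3 = 196.2 mol
mass = 196.2 × 18.02 = 3536 g

3540 g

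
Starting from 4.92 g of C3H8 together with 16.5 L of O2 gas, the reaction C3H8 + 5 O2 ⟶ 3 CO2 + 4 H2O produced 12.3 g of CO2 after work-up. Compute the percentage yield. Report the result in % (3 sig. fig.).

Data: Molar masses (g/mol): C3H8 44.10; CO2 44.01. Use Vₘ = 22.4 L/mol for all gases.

83.5 %

n(C3H8) = 4.920 / 44.10 = 0.1116 mol
n(O2) = 16.50 / 22.4 = 0.7366 mol
n/ν for C3H8 = 0.1116/1 = 0.1116
n/ν for O2 = 0.7366/5 = 0.1473
Smallest n/ν is C3H8 → limiting reagent.
theoretical n(CO2) = (3/1) × 0.1116 = 0.3348 mol → 14.73 g
% yield = 12.3 / 14.73 × 100 = 83.50 %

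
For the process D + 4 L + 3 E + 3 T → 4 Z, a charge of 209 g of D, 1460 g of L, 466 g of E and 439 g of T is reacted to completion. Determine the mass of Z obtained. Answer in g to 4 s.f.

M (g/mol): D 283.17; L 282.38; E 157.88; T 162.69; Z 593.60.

1752 g

n(D) = 209.0 / 283.17 = 0.7381 mol
n(L) = 1460 / 282.38 = 5.170 mol
n(E) = 466.0 / 157.88 = 2.952 mol
n(T) = 439.0 / 162.69 = 2.698 mol
n/ν for D = 0.7381/1 = 0.7381
n/ν for L = 5.170/4 = 1.293
n/ν for E = 2.952/3 = 0.9840
n/ν for T = 2.698/3 = 0.8993
Smallest n/ν is D → limiting reagent.
n(Z) = (4/1) × 0.7381 = 2.952 mol
mass = 2.952 × 593.60 = 1752 g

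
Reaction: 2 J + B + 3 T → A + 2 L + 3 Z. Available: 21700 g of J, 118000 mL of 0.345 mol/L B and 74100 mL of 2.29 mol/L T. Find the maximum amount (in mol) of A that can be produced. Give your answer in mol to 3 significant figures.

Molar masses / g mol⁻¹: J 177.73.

n(J) = 21700 / 177.73 = 122.1 mol
n(B) = 0.345 × 118000/1000 = 40.71 mol
n(T) = 2.29 × 74100/1000 = 169.7 mol
n/ν for J = 122.1/2 = 61.05
n/ν for B = 40.71/1 = 40.71
n/ν for T = 169.7/3 = 56.57
Smallest n/ν is B → limiting reagent.
n(A) = (1/1) × 40.71 = 40.71 mol

40.7 mol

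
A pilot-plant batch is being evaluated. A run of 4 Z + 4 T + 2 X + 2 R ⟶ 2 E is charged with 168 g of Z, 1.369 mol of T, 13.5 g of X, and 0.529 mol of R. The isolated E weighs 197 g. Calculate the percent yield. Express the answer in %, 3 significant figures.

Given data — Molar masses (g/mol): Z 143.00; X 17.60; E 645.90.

n(Z) = 168.0 / 143.00 = 1.175 mol
n(T) = 1.369 mol
n(X) = 13.50 / 17.60 = 0.7670 mol
n(R) = 0.5290 mol
n/ν → Z: 0.2938, T: 0.3423, X: 0.3835, R: 0.2645; R is limiting.
theoretical n(E) = (2/2) × 0.5290 = 0.5290 mol → 341.7 g
% yield = 197 / 341.7 × 100 = 57.65 %

57.7 %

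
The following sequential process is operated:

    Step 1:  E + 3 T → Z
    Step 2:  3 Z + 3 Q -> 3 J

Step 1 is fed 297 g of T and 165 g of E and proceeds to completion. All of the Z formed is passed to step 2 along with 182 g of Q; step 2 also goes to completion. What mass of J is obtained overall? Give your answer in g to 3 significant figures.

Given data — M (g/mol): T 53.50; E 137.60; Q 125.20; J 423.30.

Step 1:
n(T) = 297.0 / 53.50 = 5.551 mol
n(E) = 165.0 / 137.60 = 1.199 mol
n/ν for T = 5.551/3 = 1.850
n/ν for E = 1.199/1 = 1.199
Smallest n/ν is E → limiting reagent.
n(Z) produced = (1/1) × 1.199 = 1.199 mol
Step 2:
n(Z) available = 1.199 mol
n(Q) = 182.0 / 125.20 = 1.454 mol
n/ν for Z = 1.199/3 = 0.3997
n/ν for Q = 1.454/3 = 0.4847
Smallest n/ν is Z → limiting reagent.
n(J) = (3/3) × 1.199 = 1.199 mol
mass = 1.199 × 423.30 = 507.5 g

508 g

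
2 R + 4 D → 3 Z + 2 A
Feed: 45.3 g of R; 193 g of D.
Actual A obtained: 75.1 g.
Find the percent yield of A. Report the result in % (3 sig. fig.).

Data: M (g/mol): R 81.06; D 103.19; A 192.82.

n(R) = 45.30 / 81.06 = 0.5588 mol
n(D) = 193.0 / 103.19 = 1.870 mol
n/ν → R: 0.2794, D: 0.4675; R is limiting.
theoretical n(A) = (2/2) × 0.5588 = 0.5588 mol → 107.7 g
% yield = 75.1 / 107.7 × 100 = 69.73 %

69.7 %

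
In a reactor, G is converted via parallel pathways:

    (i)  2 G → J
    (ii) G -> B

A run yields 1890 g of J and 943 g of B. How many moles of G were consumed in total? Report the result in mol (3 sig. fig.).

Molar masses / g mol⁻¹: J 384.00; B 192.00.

14.8 mol

n(J) = 1890 / 384.00 = 4.922 mol
n(B) = 943 / 192.00 = 4.911 mol
n(G) via (i) = (2/1)×4.922 = 9.844 mol
n(G) via (ii) = (1/1)×4.911 = 4.911 mol
total n(G) = 9.844 + 4.911 = 14.76 mol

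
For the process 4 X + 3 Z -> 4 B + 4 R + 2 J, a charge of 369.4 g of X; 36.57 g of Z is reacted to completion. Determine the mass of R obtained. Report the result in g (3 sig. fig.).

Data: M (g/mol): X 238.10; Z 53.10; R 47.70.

43.8 g

n(X) = 369.4 / 238.10 = 1.551 mol
n(Z) = 36.57 / 53.10 = 0.6887 mol
n/ν → X: 0.3878, Z: 0.2296; Z is limiting.
n(R) = (4/3) × 0.6887 = 0.9183 mol
mass = 0.9183 × 47.70 = 43.80 g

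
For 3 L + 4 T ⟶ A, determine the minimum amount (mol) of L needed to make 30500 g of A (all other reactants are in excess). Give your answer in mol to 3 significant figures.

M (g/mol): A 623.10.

147 mol

n(A) = 30500 / 623.10 = 48.95 mol
n(L) = (3/1) × 48.95 = 146.9 mol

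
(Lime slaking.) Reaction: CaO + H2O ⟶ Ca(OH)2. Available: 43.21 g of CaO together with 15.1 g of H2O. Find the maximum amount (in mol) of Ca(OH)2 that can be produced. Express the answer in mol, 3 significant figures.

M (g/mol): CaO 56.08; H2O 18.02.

0.771 mol

n(CaO) = 43.21 / 56.08 = 0.7705 mol
n(H2O) = 15.10 / 18.02 = 0.8380 mol
n/ν for CaO = 0.7705/1 = 0.7705
n/ν for H2O = 0.8380/1 = 0.8380
Smallest n/ν is CaO → limiting reagent.
n(Ca(OH)2) = (1/1) × 0.7705 = 0.7705 mol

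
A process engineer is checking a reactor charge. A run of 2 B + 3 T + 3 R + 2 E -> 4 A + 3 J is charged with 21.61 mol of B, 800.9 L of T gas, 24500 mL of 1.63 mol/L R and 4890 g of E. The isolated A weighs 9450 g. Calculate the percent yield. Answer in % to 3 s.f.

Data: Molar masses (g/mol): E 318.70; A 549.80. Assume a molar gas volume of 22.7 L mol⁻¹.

56.0 %

n(B) = 21.61 mol
n(T) = 800.9 / 22.7 = 35.28 mol
n(R) = 1.63 × 24500/1000 = 39.94 mol
n(E) = 4890 / 318.70 = 15.34 mol
n/ν for B = 21.61/2 = 10.81
n/ν for T = 35.28/3 = 11.76
n/ν for R = 39.94/3 = 13.31
n/ν for E = 15.34/2 = 7.670
Smallest n/ν is E → limiting reagent.
theoretical n(A) = (4/2) × 15.34 = 30.68 mol → 16870 g
% yield = 9450 / 16870 × 100 = 56.02 %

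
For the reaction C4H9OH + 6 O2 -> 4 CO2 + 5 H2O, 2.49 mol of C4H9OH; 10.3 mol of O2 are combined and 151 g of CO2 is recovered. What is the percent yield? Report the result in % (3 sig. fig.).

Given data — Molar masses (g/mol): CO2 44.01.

50.0 %

n(C4H9OH) = 2.490 mol
n(O2) = 10.30 mol
n/ν for C4H9OH = 2.490/1 = 2.490
n/ν for O2 = 10.30/6 = 1.717
Smallest n/ν is O2 → limiting reagent.
theoretical n(CO2) = (4/6) × 10.30 = 6.867 mol → 302.2 g
% yield = 151 / 302.2 × 100 = 49.97 %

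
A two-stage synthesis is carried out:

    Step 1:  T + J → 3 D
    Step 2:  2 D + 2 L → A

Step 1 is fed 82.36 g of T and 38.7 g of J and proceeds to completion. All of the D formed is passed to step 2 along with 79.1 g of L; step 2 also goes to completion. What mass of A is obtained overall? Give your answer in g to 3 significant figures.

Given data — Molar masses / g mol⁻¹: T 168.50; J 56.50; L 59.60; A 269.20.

Step 1:
n(T) = 82.36 / 168.50 = 0.4888 mol
n(J) = 38.70 / 56.50 = 0.6850 mol
n/ν → T: 0.4888, J: 0.6850; T is limiting.
n(D) produced = (3/1) × 0.4888 = 1.466 mol
Step 2:
n(D) available = 1.466 mol
n(L) = 79.10 / 59.60 = 1.327 mol
n/ν → D: 0.7330, L: 0.6635; L is limiting.
n(A) = (1/2) × 1.327 = 0.6635 mol
mass = 0.6635 × 269.20 = 178.6 g

179 g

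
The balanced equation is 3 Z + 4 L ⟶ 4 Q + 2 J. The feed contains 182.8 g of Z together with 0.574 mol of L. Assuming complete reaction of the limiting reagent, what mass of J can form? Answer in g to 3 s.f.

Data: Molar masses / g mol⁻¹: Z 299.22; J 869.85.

250 g

n(Z) = 182.8 / 299.22 = 0.6109 mol
n(L) = 0.5740 mol
n/ν for Z = 0.6109/3 = 0.2036
n/ν for L = 0.5740/4 = 0.1435
Smallest n/ν is L → limiting reagent.
n(J) = (2/4) × 0.5740 = 0.2870 mol
mass = 0.2870 × 869.85 = 249.6 g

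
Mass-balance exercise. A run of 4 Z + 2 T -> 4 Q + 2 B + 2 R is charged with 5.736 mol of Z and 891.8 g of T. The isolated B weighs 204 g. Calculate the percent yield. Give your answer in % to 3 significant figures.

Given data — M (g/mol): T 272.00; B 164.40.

n(Z) = 5.736 mol
n(T) = 891.8 / 272.00 = 3.279 mol
n/ν for Z = 5.736/4 = 1.434
n/ν for T = 3.279/2 = 1.640
Smallest n/ν is Z → limiting reagent.
theoretical n(B) = (2/4) × 5.736 = 2.868 mol → 471.5 g
% yield = 204 / 471.5 × 100 = 43.27 %

43.3 %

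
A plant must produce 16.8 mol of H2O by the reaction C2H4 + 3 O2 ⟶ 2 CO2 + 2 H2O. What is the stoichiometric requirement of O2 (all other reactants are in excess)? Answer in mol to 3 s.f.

n(H2O) = 16.80 mol
n(O2) = (3/2) × 16.80 = 25.20 mol

25.2 mol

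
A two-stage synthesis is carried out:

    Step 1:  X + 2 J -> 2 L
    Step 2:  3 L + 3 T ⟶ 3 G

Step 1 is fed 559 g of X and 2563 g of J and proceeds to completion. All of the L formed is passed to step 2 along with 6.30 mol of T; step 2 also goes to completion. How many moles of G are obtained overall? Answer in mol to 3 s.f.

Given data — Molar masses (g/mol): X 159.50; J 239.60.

Step 1:
n(X) = 559.0 / 159.50 = 3.505 mol
n(J) = 2563 / 239.60 = 10.70 mol
n/ν for X = 3.505/1 = 3.505
n/ν for J = 10.70/2 = 5.350
Smallest n/ν is X → limiting reagent.
n(L) produced = (2/1) × 3.505 = 7.010 mol
Step 2:
n(L) available = 7.010 mol
n(T) = 6.300 mol
n/ν for L = 7.010/3 = 2.337
n/ν for T = 6.300/3 = 2.100
Smallest n/ν is T → limiting reagent.
n(G) = (3/3) × 6.300 = 6.300 mol

6.30 mol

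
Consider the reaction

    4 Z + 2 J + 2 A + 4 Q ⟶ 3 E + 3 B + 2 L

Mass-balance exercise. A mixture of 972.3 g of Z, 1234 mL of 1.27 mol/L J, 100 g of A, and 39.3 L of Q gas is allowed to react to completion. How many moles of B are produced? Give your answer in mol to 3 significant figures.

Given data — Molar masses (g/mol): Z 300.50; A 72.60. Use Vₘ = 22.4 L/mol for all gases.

1.32 mol

n(Z) = 972.3 / 300.50 = 3.236 mol
n(J) = 1.27 × 1234/1000 = 1.567 mol
n(A) = 100.0 / 72.60 = 1.377 mol
n(Q) = 39.30 / 22.4 = 1.754 mol
n/ν for Z = 3.236/4 = 0.8090
n/ν for J = 1.567/2 = 0.7835
n/ν for A = 1.377/2 = 0.6885
n/ν for Q = 1.754/4 = 0.4385
Smallest n/ν is Q → limiting reagent.
n(B) = (3/4) × 1.754 = 1.316 mol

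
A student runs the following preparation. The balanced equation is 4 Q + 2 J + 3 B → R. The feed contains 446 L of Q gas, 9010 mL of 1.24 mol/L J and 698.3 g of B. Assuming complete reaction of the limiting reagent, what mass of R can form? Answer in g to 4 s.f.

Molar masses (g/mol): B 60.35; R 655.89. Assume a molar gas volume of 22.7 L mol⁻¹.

2530 g

n(Q) = 446.0 / 22.7 = 19.65 mol
n(J) = 1.24 × 9010/1000 = 11.17 mol
n(B) = 698.3 / 60.35 = 11.57 mol
n/ν for Q = 19.65/4 = 4.913
n/ν for J = 11.17/2 = 5.585
n/ν for B = 11.57/3 = 3.857
Smallest n/ν is B → limiting reagent.
n(R) = (1/3) × 11.57 = 3.857 mol
mass = 3.857 × 655.89 = 2530 g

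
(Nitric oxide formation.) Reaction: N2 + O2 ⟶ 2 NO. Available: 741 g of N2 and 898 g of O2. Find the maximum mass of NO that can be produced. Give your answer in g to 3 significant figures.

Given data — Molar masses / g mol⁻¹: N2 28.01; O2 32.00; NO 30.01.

n(N2) = 741.0 / 28.01 = 26.45 mol
n(O2) = 898.0 / 32.00 = 28.06 mol
n/ν for N2 = 26.45/1 = 26.45
n/ν for O2 = 28.06/1 = 28.06
Smallest n/ν is N2 → limiting reagent.
n(NO) = (2/1) × 26.45 = 52.90 mol
mass = 52.90 × 30.01 = 1588 g

1590 g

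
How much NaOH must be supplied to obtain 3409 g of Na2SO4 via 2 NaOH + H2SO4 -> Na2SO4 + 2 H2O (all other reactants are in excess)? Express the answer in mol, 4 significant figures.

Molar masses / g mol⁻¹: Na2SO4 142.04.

n(Na2SO4) = 3409 / 142.04 = 24.00 mol
n(NaOH) = (2/1) × 24.00 = 48.00 mol

48.00 mol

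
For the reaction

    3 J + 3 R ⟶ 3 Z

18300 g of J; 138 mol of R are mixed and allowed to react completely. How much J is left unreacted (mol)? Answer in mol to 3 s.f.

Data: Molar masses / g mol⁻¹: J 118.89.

15.9 mol

n(J) = 18300 / 118.89 = 153.9 mol
n(R) = 138.0 mol
n/ν for J = 153.9/3 = 51.30
n/ν for R = 138.0/3 = 46.00
Smallest n/ν is R → limiting reagent.
J consumed = (3/3) × 138.0 = 138.0 mol
J remaining = 153.9 − 138.0 = 15.90 mol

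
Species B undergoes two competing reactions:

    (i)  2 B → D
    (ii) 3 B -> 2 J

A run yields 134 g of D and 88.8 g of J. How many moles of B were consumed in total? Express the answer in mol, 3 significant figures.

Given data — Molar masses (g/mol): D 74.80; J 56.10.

n(D) = 134 / 74.80 = 1.791 mol
n(J) = 88.8 / 56.10 = 1.583 mol
n(B) via (i) = (2/1)×1.791 = 3.582 mol
n(B) via (ii) = (3/2)×1.583 = 2.375 mol
total n(B) = 3.582 + 2.375 = 5.957 mol

5.96 mol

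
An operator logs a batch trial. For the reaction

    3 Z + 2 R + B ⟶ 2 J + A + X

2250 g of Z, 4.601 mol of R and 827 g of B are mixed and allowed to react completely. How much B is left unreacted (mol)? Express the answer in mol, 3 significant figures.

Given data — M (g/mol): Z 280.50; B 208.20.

1.67 mol

n(Z) = 2250 / 280.50 = 8.021 mol
n(R) = 4.601 mol
n(B) = 827.0 / 208.20 = 3.972 mol
n/ν for Z = 8.021/3 = 2.674
n/ν for R = 4.601/2 = 2.301
n/ν for B = 3.972/1 = 3.972
Smallest n/ν is R → limiting reagent.
B consumed = (1/2) × 4.601 = 2.301 mol
B remaining = 3.972 − 2.301 = 1.671 mol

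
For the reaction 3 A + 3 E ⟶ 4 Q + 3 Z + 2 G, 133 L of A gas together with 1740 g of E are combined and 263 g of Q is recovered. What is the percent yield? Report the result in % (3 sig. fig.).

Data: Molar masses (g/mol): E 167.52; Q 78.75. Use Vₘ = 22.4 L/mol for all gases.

n(A) = 133.0 / 22.4 = 5.938 mol
n(E) = 1740 / 167.52 = 10.39 mol
n/ν → A: 1.979, E: 3.463; A is limiting.
theoretical n(Q) = (4/3) × 5.938 = 7.917 mol → 623.5 g
% yield = 263 / 623.5 × 100 = 42.18 %

42.2 %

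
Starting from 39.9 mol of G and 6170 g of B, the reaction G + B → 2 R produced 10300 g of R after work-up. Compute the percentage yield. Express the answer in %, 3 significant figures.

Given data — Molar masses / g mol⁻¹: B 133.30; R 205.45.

62.8 %

n(G) = 39.90 mol
n(B) = 6170 / 133.30 = 46.29 mol
n/ν → G: 39.90, B: 46.29; G is limiting.
theoretical n(R) = (2/1) × 39.90 = 79.80 mol → 16390 g
% yield = 10300 / 16390 × 100 = 62.84 %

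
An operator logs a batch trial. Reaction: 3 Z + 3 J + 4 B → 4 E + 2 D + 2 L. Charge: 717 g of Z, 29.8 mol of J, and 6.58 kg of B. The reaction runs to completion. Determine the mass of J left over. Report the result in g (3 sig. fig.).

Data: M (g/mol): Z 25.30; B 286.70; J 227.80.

n(Z) = 717.0 / 25.30 = 28.34 mol
n(J) = 29.80 mol
n(B) = 6.580×1000 / 286.70 = 22.95 mol
n/ν for Z = 28.34/3 = 9.447
n/ν for J = 29.80/3 = 9.933
n/ν for B = 22.95/4 = 5.738
Smallest n/ν is B → limiting reagent.
J consumed = (3/4) × 22.95 = 17.21 mol
J remaining = 29.80 − 17.21 = 12.59 mol
mass = 12.59 × 227.80 = 2868 g

2870 g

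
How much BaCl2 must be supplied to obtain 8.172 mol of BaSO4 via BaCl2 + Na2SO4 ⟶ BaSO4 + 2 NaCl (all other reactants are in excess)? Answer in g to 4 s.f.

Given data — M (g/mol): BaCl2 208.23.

1702 g

n(BaSO4) = 8.172 mol
n(BaCl2) = (1/1) × 8.172 = 8.172 mol
mass = 8.172 × 208.23 = 1702 g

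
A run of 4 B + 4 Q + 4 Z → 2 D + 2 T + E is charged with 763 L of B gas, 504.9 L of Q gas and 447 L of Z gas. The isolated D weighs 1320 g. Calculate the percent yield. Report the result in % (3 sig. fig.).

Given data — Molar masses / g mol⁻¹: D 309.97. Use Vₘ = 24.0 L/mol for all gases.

45.7 %

n(B) = 763.0 / 24.0 = 31.79 mol
n(Q) = 504.9 / 24.0 = 21.04 mol
n(Z) = 447.0 / 24.0 = 18.63 mol
n/ν → B: 7.948, Q: 5.260, Z: 4.658; Z is limiting.
theoretical n(D) = (2/4) × 18.63 = 9.315 mol → 2887 g
% yield = 1320 / 2887 × 100 = 45.72 %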